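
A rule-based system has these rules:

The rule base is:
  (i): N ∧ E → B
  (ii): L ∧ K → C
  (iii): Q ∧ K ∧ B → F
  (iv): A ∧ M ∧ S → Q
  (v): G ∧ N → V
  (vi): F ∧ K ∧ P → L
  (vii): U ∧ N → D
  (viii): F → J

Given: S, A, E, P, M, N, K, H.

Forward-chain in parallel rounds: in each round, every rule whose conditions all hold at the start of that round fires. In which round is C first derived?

[1] (i) [N ∧ E → B]; (iv) [A ∧ M ∧ S → Q]. ⇒ new: B, Q.
[2] (iii) [Q ∧ K ∧ B → F]. ⇒ new: F.
[3] (vi) [F ∧ K ∧ P → L]; (viii) [F → J]. ⇒ new: L, J.
[4] (ii) [L ∧ K → C]. ⇒ new: C.
C first appears in round 4.

4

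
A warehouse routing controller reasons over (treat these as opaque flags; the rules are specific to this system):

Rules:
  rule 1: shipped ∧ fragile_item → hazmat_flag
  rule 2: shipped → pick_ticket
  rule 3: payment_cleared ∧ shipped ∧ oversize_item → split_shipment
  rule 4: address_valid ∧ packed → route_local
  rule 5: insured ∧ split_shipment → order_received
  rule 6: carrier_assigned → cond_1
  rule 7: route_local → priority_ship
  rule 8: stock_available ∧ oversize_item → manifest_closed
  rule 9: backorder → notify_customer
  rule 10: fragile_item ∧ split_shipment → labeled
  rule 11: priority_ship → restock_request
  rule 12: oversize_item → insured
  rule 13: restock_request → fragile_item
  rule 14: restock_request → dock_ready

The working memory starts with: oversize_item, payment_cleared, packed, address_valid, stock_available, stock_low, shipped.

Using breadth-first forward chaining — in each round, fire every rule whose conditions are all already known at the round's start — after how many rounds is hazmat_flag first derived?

5

[1] rule 2 [shipped → pick_ticket]; rule 3 [payment_cleared ∧ shipped ∧ oversize_item → split_shipment]; rule 4 [address_valid ∧ packed → route_local]; rule 8 [stock_available ∧ oversize_item → manifest_closed]; rule 12 [oversize_item → insured]. ⇒ new: pick_ticket, split_shipment, route_local, manifest_closed, insured.
[2] rule 5 [insured ∧ split_shipment → order_received]; rule 7 [route_local → priority_ship]. ⇒ new: order_received, priority_ship.
[3] rule 11 [priority_ship → restock_request]. ⇒ new: restock_request.
[4] rule 13 [restock_request → fragile_item]; rule 14 [restock_request → dock_ready]. ⇒ new: fragile_item, dock_ready.
[5] rule 1 [shipped ∧ fragile_item → hazmat_flag]; rule 10 [fragile_item ∧ split_shipment → labeled]. ⇒ new: hazmat_flag, labeled.
hazmat_flag first appears in round 5.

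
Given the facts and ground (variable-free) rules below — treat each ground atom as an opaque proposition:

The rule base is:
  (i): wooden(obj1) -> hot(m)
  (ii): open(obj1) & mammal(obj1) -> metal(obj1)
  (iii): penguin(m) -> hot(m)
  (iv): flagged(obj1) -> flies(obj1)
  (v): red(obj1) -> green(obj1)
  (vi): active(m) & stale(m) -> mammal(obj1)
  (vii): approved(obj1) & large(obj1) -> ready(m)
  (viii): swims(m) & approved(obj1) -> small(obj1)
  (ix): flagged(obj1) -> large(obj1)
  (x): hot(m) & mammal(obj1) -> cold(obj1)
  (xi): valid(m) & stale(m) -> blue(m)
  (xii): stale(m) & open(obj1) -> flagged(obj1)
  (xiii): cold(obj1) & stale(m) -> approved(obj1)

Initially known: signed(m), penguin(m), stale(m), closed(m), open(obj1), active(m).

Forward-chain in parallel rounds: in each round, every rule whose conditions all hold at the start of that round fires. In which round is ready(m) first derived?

4

Round 1: (iii) [penguin(m) -> hot(m)]; (vi) [active(m) & stale(m) -> mammal(obj1)]; (xii) [stale(m) & open(obj1) -> flagged(obj1)]. Adds hot(m), mammal(obj1), flagged(obj1).
Round 2: (ii) [open(obj1) & mammal(obj1) -> metal(obj1)]; (iv) [flagged(obj1) -> flies(obj1)]; (ix) [flagged(obj1) -> large(obj1)]; (x) [hot(m) & mammal(obj1) -> cold(obj1)]. Adds metal(obj1), flies(obj1), large(obj1), cold(obj1).
Round 3: (xiii) [cold(obj1) & stale(m) -> approved(obj1)]. Adds approved(obj1).
Round 4: (vii) [approved(obj1) & large(obj1) -> ready(m)]. Adds ready(m).
ready(m) first appears in round 4.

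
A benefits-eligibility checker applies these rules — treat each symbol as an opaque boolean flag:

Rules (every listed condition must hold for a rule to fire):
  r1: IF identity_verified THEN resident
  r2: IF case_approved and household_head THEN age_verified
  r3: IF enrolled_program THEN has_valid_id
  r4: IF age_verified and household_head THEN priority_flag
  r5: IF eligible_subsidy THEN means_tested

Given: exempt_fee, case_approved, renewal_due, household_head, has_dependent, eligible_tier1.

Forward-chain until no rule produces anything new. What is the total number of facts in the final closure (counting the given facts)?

8

[1] r2 [IF case_approved and household_head THEN age_verified]. ⇒ new: age_verified.
[2] r4 [IF age_verified and household_head THEN priority_flag]. ⇒ new: priority_flag.
Closure: {age_verified, case_approved, eligible_tier1, exempt_fee, has_dependent, household_head, priority_flag, renewal_due} — 8 facts.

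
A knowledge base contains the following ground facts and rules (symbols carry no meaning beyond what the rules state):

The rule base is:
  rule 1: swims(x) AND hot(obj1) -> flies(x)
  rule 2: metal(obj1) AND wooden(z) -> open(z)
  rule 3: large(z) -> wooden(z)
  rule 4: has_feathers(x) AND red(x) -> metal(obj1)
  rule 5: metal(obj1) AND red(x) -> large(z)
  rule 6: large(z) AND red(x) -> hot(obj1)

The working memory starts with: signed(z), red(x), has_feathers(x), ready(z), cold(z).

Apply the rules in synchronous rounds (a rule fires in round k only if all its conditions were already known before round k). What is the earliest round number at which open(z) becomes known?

[1] rule 4 [has_feathers(x) AND red(x) -> metal(obj1)]. ⇒ new: metal(obj1).
[2] rule 5 [metal(obj1) AND red(x) -> large(z)]. ⇒ new: large(z).
[3] rule 3 [large(z) -> wooden(z)]; rule 6 [large(z) AND red(x) -> hot(obj1)]. ⇒ new: wooden(z), hot(obj1).
[4] rule 2 [metal(obj1) AND wooden(z) -> open(z)]. ⇒ new: open(z).
open(z) first appears in round 4.

4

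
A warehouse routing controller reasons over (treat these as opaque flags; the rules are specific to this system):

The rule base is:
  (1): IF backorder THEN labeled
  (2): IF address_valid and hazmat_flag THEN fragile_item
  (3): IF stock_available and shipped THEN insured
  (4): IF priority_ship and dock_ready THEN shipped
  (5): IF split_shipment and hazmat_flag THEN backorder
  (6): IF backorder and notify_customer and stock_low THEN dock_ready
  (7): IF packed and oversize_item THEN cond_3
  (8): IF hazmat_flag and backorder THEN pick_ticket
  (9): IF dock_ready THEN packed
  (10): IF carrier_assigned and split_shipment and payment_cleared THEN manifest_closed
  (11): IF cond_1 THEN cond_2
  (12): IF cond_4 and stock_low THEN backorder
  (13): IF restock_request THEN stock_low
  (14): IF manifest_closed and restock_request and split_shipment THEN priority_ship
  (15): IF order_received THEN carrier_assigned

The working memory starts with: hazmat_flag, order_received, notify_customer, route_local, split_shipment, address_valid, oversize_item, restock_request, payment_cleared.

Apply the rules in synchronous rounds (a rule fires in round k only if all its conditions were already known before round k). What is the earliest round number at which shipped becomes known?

Round 1 — (2), (5), (13), (15), derive fragile_item, backorder, stock_low, carrier_assigned.
Round 2 — (1), (6), (8), (10), derive labeled, dock_ready, pick_ticket, manifest_closed.
Round 3 — (9), (14), derive packed, priority_ship.
Round 4 — (4), (7), derive shipped, cond_3.
shipped first appears in round 4.

4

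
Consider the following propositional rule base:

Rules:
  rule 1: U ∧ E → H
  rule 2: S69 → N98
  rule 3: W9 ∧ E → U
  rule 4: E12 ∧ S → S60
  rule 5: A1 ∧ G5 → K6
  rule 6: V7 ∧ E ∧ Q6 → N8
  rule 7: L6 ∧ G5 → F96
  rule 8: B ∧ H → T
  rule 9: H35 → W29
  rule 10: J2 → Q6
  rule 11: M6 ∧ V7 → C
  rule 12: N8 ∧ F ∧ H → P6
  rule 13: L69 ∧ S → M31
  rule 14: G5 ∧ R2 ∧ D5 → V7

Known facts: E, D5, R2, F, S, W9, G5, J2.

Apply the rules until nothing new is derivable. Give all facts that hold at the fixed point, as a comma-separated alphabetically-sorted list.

D5, E, F, G5, H, J2, N8, P6, Q6, R2, S, U, V7, W9

Round 1: rule 3 [W9 ∧ E → U]; rule 10 [J2 → Q6]; rule 14 [G5 ∧ R2 ∧ D5 → V7]. Adds U, Q6, V7.
Round 2: rule 1 [U ∧ E → H]; rule 6 [V7 ∧ E ∧ Q6 → N8]. Adds H, N8.
Round 3: rule 12 [N8 ∧ F ∧ H → P6]. Adds P6.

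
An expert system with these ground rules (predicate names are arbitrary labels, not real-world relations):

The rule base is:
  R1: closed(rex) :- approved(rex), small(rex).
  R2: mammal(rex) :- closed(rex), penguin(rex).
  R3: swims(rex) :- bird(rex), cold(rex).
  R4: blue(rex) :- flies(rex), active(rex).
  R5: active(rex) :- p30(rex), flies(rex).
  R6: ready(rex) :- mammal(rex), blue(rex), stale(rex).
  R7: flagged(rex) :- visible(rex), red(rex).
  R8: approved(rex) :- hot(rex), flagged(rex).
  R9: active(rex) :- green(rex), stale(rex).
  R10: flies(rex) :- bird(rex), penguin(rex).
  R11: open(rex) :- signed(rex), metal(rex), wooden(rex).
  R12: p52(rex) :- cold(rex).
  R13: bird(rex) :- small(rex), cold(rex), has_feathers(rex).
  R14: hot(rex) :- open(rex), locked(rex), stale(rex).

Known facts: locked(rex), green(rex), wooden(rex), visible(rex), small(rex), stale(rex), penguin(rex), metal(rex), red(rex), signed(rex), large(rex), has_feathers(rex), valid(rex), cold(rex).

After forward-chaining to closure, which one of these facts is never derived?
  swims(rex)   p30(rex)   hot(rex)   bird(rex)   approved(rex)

p30(rex)

Round 1 — R7, R9, R11, R12, R13, derive flagged(rex), active(rex), open(rex), p52(rex), bird(rex).
Round 2 — R3, R10, R14, derive swims(rex), flies(rex), hot(rex).
Round 3 — R4, R8, derive blue(rex), approved(rex).
Round 4 — R1, derive closed(rex).
Round 5 — R2, derive mammal(rex).
Round 6 — R6, derive ready(rex).
Derived: hot(rex) (round 2), bird(rex) (round 1), approved(rex) (round 3), swims(rex) (round 2). p30(rex) never appears in any round.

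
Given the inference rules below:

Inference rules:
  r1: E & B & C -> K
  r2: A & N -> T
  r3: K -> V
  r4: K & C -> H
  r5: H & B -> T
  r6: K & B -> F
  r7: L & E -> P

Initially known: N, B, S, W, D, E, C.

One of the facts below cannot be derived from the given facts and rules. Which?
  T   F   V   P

P

Round 1 — r1, derive K.
Round 2 — r3, r4, r6, derive V, H, F.
Round 3 — r5, derive T.
Derived: F (round 2), T (round 3), V (round 2). P never appears in any round.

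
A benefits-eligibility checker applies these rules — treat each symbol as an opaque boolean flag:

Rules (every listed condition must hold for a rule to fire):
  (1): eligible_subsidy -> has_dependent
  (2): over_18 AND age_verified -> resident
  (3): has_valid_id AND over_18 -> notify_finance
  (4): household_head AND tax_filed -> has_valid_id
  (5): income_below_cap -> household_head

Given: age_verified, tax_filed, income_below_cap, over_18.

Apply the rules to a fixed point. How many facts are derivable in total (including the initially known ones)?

8

Round 1: (2) [over_18 AND age_verified -> resident]; (5) [income_below_cap -> household_head]. Adds resident, household_head.
Round 2: (4) [household_head AND tax_filed -> has_valid_id]. Adds has_valid_id.
Round 3: (3) [has_valid_id AND over_18 -> notify_finance]. Adds notify_finance.
Closure: {age_verified, has_valid_id, household_head, income_below_cap, notify_finance, over_18, resident, tax_filed} — 8 facts.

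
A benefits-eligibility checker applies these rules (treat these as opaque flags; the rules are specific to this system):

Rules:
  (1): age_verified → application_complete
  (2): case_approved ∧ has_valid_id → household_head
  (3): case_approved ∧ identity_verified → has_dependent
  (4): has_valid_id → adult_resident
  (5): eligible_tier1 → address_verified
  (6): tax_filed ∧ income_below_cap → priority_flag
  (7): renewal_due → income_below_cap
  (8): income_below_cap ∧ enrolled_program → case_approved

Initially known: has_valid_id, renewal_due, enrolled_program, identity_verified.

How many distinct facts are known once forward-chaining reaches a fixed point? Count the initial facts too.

Round 1: (4) [has_valid_id → adult_resident]; (7) [renewal_due → income_below_cap]. New: adult_resident, income_below_cap.
Round 2: (8) [income_below_cap ∧ enrolled_program → case_approved]. New: case_approved.
Round 3: (2) [case_approved ∧ has_valid_id → household_head]; (3) [case_approved ∧ identity_verified → has_dependent]. New: household_head, has_dependent.
Closure: {adult_resident, case_approved, enrolled_program, has_dependent, has_valid_id, household_head, identity_verified, income_below_cap, renewal_due} — 9 facts.

9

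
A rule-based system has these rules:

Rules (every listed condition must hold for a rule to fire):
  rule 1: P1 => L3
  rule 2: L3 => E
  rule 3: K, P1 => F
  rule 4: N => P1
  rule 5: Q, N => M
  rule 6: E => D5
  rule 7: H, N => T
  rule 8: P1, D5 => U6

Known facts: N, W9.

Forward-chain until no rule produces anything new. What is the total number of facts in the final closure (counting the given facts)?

7

Round 1: rule 4 [N => P1]. New: P1.
Round 2: rule 1 [P1 => L3]. New: L3.
Round 3: rule 2 [L3 => E]. New: E.
Round 4: rule 6 [E => D5]. New: D5.
Round 5: rule 8 [P1, D5 => U6]. New: U6.
Closure: {D5, E, L3, N, P1, U6, W9} — 7 facts.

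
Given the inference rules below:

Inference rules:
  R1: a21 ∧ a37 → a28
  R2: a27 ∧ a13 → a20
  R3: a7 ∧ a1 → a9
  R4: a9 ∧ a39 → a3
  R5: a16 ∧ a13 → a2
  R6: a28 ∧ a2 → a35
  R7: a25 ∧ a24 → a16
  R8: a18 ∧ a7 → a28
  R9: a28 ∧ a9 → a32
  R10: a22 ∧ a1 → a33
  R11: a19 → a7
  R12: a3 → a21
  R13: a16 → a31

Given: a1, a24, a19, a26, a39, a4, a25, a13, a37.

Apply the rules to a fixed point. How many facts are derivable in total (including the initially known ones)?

Round 1: R7 [a25 ∧ a24 → a16]; R11 [a19 → a7]. Adds a16, a7.
Round 2: R3 [a7 ∧ a1 → a9]; R5 [a16 ∧ a13 → a2]; R13 [a16 → a31]. Adds a9, a2, a31.
Round 3: R4 [a9 ∧ a39 → a3]. Adds a3.
Round 4: R12 [a3 → a21]. Adds a21.
Round 5: R1 [a21 ∧ a37 → a28]. Adds a28.
Round 6: R6 [a28 ∧ a2 → a35]; R9 [a28 ∧ a9 → a32]. Adds a35, a32.
Closure: {a1, a13, a16, a19, a2, a21, a24, a25, a26, a28, a3, a31, a32, a35, a37, a39, a4, a7, a9} — 19 facts.

19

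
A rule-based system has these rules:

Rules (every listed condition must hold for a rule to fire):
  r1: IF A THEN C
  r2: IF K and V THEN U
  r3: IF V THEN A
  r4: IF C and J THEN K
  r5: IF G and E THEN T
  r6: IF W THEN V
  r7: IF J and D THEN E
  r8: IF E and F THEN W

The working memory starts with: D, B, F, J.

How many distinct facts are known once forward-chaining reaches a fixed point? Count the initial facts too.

11

[1] r7 [IF J and D THEN E]. ⇒ new: E.
[2] r8 [IF E and F THEN W]. ⇒ new: W.
[3] r6 [IF W THEN V]. ⇒ new: V.
[4] r3 [IF V THEN A]. ⇒ new: A.
[5] r1 [IF A THEN C]. ⇒ new: C.
[6] r4 [IF C and J THEN K]. ⇒ new: K.
[7] r2 [IF K and V THEN U]. ⇒ new: U.
Closure: {A, B, C, D, E, F, J, K, U, V, W} — 11 facts.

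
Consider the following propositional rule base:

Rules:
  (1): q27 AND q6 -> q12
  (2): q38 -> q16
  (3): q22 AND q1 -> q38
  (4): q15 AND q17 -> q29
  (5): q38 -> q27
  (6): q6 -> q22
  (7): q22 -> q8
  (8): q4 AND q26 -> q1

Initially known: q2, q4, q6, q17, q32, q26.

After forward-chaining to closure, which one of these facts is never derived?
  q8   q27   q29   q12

q29

Round 1 fires (6), (8), giving q22, q1.
Round 2 fires (3), (7), giving q38, q8.
Round 3 fires (2), (5), giving q16, q27.
Round 4 fires (1), giving q12.
Derived: q27 (round 3), q12 (round 4), q8 (round 2). q29 never appears in any round.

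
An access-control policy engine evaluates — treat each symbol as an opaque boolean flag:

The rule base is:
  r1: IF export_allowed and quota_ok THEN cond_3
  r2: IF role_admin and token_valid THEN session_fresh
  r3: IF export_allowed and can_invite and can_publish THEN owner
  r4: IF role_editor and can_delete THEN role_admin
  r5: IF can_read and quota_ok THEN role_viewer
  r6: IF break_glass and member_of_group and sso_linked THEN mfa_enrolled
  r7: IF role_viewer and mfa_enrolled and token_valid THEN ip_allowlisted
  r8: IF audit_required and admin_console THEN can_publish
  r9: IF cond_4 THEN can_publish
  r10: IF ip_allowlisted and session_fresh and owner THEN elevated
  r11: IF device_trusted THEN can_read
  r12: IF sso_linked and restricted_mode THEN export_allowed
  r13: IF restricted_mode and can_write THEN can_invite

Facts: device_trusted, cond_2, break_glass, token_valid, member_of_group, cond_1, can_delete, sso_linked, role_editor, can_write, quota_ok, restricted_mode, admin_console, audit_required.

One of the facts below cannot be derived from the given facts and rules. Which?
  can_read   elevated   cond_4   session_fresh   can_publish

cond_4

Round 1 fires r4, r6, r8, r11, r12, r13, giving role_admin, mfa_enrolled, can_publish, can_read, export_allowed, can_invite.
Round 2 fires r1, r2, r3, r5, giving cond_3, session_fresh, owner, role_viewer.
Round 3 fires r7, giving ip_allowlisted.
Round 4 fires r10, giving elevated.
Derived: can_publish (round 1), elevated (round 4), can_read (round 1), session_fresh (round 2). cond_4 never appears in any round.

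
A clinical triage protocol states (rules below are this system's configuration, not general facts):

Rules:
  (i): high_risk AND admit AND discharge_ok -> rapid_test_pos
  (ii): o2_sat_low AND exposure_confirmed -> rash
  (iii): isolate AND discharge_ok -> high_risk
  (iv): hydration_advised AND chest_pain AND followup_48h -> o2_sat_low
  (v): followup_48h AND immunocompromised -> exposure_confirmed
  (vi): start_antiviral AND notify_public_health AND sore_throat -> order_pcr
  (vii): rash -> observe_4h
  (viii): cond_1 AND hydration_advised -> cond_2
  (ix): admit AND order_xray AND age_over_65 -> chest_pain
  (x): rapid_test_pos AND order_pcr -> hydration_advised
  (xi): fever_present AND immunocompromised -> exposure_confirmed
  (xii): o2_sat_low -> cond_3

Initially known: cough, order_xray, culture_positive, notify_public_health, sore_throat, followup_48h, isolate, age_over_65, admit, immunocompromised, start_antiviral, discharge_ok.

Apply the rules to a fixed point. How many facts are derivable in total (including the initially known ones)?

22

Round 1 fires (iii), (v), (vi), (ix), giving high_risk, exposure_confirmed, order_pcr, chest_pain.
Round 2 fires (i), giving rapid_test_pos.
Round 3 fires (x), giving hydration_advised.
Round 4 fires (iv), giving o2_sat_low.
Round 5 fires (ii), (xii), giving rash, cond_3.
Round 6 fires (vii), giving observe_4h.
Closure: {admit, age_over_65, chest_pain, cond_3, cough, culture_positive, discharge_ok, exposure_confirmed, followup_48h, high_risk, hydration_advised, immunocompromised, isolate, notify_public_health, o2_sat_low, observe_4h, order_pcr, order_xray, rapid_test_pos, rash, sore_throat, start_antiviral} — 22 facts.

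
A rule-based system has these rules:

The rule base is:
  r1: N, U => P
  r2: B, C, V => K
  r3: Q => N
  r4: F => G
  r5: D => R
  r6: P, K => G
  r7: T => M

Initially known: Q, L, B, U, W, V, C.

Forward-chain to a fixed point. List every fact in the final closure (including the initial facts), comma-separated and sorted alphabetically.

B, C, G, K, L, N, P, Q, U, V, W

Round 1: r2 [B, C, V => K]; r3 [Q => N]. New: K, N.
Round 2: r1 [N, U => P]. New: P.
Round 3: r6 [P, K => G]. New: G.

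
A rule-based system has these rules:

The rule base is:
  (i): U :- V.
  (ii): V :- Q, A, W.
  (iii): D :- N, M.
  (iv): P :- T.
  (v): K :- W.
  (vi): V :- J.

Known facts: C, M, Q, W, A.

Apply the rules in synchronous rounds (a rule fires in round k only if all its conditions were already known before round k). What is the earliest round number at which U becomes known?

Round 1: (ii) [V :- Q, A, W.]; (v) [K :- W.]. New: V, K.
Round 2: (i) [U :- V.]. New: U.
U first appears in round 2.

2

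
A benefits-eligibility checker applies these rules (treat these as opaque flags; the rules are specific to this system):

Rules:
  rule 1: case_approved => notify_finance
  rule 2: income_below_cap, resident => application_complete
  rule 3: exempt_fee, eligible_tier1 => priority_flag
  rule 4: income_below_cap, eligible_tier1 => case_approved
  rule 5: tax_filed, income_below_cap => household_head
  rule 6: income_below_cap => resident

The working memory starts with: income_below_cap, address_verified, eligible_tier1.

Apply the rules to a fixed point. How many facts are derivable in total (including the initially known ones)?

7

Round 1: rule 4 [income_below_cap, eligible_tier1 => case_approved]; rule 6 [income_below_cap => resident]. Adds case_approved, resident.
Round 2: rule 1 [case_approved => notify_finance]; rule 2 [income_below_cap, resident => application_complete]. Adds notify_finance, application_complete.
Closure: {address_verified, application_complete, case_approved, eligible_tier1, income_below_cap, notify_finance, resident} — 7 facts.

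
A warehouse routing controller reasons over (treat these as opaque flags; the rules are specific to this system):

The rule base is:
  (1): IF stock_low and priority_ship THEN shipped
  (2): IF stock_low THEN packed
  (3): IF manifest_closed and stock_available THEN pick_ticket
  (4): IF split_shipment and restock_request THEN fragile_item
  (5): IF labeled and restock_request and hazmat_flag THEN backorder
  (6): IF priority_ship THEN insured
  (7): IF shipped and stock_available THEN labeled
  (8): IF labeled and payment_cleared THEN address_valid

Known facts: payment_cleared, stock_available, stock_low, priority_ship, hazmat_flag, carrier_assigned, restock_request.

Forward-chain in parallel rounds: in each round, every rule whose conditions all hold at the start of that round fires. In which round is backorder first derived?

3

Round 1: (1) [IF stock_low and priority_ship THEN shipped]; (2) [IF stock_low THEN packed]; (6) [IF priority_ship THEN insured]. New: shipped, packed, insured.
Round 2: (7) [IF shipped and stock_available THEN labeled]. New: labeled.
Round 3: (5) [IF labeled and restock_request and hazmat_flag THEN backorder]; (8) [IF labeled and payment_cleared THEN address_valid]. New: backorder, address_valid.
backorder first appears in round 3.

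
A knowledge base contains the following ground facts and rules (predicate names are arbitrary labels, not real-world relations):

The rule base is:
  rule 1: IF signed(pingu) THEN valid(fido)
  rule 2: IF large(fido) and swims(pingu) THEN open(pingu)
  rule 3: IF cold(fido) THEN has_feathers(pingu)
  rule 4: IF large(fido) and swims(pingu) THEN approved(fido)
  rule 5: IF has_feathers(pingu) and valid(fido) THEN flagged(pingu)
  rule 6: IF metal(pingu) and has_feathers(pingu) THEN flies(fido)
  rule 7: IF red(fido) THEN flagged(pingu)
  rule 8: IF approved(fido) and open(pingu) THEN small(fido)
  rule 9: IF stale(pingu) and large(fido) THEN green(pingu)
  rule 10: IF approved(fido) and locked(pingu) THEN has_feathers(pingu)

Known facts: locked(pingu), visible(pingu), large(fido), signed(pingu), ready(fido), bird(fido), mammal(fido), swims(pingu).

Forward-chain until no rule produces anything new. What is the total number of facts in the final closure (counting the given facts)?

14

Round 1 — rule 1, rule 2, rule 4, derive valid(fido), open(pingu), approved(fido).
Round 2 — rule 8, rule 10, derive small(fido), has_feathers(pingu).
Round 3 — rule 5, derive flagged(pingu).
Closure: {approved(fido), bird(fido), flagged(pingu), has_feathers(pingu), large(fido), locked(pingu), mammal(fido), open(pingu), ready(fido), signed(pingu), small(fido), swims(pingu), valid(fido), visible(pingu)} — 14 facts.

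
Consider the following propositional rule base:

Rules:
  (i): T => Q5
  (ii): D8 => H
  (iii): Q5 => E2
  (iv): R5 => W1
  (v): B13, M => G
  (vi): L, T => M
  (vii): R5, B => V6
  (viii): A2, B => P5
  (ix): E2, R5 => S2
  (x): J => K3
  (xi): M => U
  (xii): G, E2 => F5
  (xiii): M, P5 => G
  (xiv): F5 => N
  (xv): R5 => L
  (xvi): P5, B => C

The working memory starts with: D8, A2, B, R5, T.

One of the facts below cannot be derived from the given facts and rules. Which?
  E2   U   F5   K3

Round 1: (i) [T => Q5]; (ii) [D8 => H]; (iv) [R5 => W1]; (vii) [R5, B => V6]; (viii) [A2, B => P5]; (xv) [R5 => L]. New: Q5, H, W1, V6, P5, L.
Round 2: (iii) [Q5 => E2]; (vi) [L, T => M]; (xvi) [P5, B => C]. New: E2, M, C.
Round 3: (ix) [E2, R5 => S2]; (xi) [M => U]; (xiii) [M, P5 => G]. New: S2, U, G.
Round 4: (xii) [G, E2 => F5]. New: F5.
Round 5: (xiv) [F5 => N]. New: N.
Derived: U (round 3), E2 (round 2), F5 (round 4). K3 never appears in any round.

K3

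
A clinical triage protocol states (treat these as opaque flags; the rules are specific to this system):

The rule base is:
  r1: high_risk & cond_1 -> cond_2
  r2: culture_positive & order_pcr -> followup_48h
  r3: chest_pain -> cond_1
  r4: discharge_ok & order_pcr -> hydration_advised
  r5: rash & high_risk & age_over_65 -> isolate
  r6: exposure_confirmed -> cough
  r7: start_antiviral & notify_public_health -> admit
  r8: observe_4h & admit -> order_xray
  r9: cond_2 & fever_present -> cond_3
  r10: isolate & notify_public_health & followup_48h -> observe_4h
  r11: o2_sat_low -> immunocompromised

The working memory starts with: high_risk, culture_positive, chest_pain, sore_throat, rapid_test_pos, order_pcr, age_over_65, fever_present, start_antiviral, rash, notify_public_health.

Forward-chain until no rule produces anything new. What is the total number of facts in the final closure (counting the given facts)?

Round 1: r2 [culture_positive & order_pcr -> followup_48h]; r3 [chest_pain -> cond_1]; r5 [rash & high_risk & age_over_65 -> isolate]; r7 [start_antiviral & notify_public_health -> admit]. Adds followup_48h, cond_1, isolate, admit.
Round 2: r1 [high_risk & cond_1 -> cond_2]; r10 [isolate & notify_public_health & followup_48h -> observe_4h]. Adds cond_2, observe_4h.
Round 3: r8 [observe_4h & admit -> order_xray]; r9 [cond_2 & fever_present -> cond_3]. Adds order_xray, cond_3.
Closure: {admit, age_over_65, chest_pain, cond_1, cond_2, cond_3, culture_positive, fever_present, followup_48h, high_risk, isolate, notify_public_health, observe_4h, order_pcr, order_xray, rapid_test_pos, rash, sore_throat, start_antiviral} — 19 facts.

19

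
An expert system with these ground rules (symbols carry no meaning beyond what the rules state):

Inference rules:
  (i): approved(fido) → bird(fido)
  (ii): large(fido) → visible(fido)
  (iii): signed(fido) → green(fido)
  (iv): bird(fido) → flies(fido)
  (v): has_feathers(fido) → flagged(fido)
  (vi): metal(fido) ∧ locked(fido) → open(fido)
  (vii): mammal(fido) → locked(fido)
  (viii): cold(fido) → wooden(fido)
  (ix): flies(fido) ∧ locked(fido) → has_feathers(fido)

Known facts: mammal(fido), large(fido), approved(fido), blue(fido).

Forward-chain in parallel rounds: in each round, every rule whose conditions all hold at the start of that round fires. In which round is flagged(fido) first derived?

4

[1] (i) [approved(fido) → bird(fido)]; (ii) [large(fido) → visible(fido)]; (vii) [mammal(fido) → locked(fido)]. ⇒ new: bird(fido), visible(fido), locked(fido).
[2] (iv) [bird(fido) → flies(fido)]. ⇒ new: flies(fido).
[3] (ix) [flies(fido) ∧ locked(fido) → has_feathers(fido)]. ⇒ new: has_feathers(fido).
[4] (v) [has_feathers(fido) → flagged(fido)]. ⇒ new: flagged(fido).
flagged(fido) first appears in round 4.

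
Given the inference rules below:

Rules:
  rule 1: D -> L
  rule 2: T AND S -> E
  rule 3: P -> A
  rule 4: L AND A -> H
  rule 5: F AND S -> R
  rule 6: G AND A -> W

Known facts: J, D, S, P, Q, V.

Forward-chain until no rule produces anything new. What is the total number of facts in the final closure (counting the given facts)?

[1] rule 1 [D -> L]; rule 3 [P -> A]. ⇒ new: L, A.
[2] rule 4 [L AND A -> H]. ⇒ new: H.
Closure: {A, D, H, J, L, P, Q, S, V} — 9 facts.

9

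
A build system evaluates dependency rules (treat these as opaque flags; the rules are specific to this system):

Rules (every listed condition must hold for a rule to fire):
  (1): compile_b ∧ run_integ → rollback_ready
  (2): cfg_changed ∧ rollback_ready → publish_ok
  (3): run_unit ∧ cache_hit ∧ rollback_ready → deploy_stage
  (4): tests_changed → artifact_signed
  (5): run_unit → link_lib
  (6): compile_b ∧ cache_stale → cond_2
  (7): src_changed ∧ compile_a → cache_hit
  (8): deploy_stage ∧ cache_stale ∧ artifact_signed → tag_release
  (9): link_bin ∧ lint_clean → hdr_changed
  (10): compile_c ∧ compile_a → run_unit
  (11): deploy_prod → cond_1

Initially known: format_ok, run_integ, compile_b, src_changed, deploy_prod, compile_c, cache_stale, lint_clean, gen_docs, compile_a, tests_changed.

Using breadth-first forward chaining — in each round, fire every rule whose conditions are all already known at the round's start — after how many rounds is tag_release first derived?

[1] (1) [compile_b ∧ run_integ → rollback_ready]; (4) [tests_changed → artifact_signed]; (6) [compile_b ∧ cache_stale → cond_2]; (7) [src_changed ∧ compile_a → cache_hit]; (10) [compile_c ∧ compile_a → run_unit]; (11) [deploy_prod → cond_1]. ⇒ new: rollback_ready, artifact_signed, cond_2, cache_hit, run_unit, cond_1.
[2] (3) [run_unit ∧ cache_hit ∧ rollback_ready → deploy_stage]; (5) [run_unit → link_lib]. ⇒ new: deploy_stage, link_lib.
[3] (8) [deploy_stage ∧ cache_stale ∧ artifact_signed → tag_release]. ⇒ new: tag_release.
tag_release first appears in round 3.

3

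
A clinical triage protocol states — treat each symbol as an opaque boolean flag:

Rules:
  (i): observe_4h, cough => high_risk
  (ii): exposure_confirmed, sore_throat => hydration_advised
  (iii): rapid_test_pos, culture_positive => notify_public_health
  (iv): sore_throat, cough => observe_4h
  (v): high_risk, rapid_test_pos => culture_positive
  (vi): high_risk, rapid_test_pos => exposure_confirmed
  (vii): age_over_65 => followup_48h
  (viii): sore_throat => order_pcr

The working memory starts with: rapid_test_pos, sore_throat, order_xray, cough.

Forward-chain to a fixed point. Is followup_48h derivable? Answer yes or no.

no

Round 1 fires (iv), (viii), giving observe_4h, order_pcr.
Round 2 fires (i), giving high_risk.
Round 3 fires (v), (vi), giving culture_positive, exposure_confirmed.
Round 4 fires (ii), (iii), giving hydration_advised, notify_public_health.
Fixed point reached. followup_48h is concluded only by (vii); (vii) needs age_over_65 (never derived).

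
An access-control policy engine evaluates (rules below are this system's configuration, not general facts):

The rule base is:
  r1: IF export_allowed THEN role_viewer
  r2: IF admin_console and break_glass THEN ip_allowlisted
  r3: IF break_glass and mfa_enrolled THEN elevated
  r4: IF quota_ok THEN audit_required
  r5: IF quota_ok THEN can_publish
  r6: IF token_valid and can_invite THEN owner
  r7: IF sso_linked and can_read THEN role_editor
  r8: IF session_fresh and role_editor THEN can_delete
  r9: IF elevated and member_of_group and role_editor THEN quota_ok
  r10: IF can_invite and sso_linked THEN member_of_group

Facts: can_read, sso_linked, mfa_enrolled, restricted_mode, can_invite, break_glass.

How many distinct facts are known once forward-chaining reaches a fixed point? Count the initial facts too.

Round 1 — r3, r7, r10, derive elevated, role_editor, member_of_group.
Round 2 — r9, derive quota_ok.
Round 3 — r4, r5, derive audit_required, can_publish.
Closure: {audit_required, break_glass, can_invite, can_publish, can_read, elevated, member_of_group, mfa_enrolled, quota_ok, restricted_mode, role_editor, sso_linked} — 12 facts.

12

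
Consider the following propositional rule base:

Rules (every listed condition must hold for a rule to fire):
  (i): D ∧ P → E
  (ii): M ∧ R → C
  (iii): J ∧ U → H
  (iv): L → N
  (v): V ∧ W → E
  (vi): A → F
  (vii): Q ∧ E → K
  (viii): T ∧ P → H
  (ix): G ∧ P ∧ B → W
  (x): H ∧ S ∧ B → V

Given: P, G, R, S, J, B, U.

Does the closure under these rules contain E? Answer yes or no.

yes

Round 1 — (iii), (ix), derive H, W.
Round 2 — (x), derive V.
Round 3 — (v), derive E.
E appears in round 3, so it is derivable.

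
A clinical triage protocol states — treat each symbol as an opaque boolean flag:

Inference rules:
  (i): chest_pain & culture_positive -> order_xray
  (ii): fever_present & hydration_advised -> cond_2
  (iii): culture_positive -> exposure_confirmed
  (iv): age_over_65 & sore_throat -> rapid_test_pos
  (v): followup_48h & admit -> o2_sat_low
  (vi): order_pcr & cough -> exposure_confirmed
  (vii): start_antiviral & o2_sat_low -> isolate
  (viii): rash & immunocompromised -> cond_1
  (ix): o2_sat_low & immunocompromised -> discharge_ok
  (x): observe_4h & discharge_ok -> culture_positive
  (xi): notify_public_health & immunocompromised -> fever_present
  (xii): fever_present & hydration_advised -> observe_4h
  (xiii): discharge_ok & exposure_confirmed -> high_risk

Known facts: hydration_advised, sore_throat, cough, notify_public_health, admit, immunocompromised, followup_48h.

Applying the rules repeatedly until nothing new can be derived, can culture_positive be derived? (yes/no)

Round 1 fires (v), (xi), giving o2_sat_low, fever_present.
Round 2 fires (ii), (ix), (xii), giving cond_2, discharge_ok, observe_4h.
Round 3 fires (x), giving culture_positive.
Round 4 fires (iii), giving exposure_confirmed.
Round 5 fires (xiii), giving high_risk.
culture_positive appears in round 3, so it is derivable.

yes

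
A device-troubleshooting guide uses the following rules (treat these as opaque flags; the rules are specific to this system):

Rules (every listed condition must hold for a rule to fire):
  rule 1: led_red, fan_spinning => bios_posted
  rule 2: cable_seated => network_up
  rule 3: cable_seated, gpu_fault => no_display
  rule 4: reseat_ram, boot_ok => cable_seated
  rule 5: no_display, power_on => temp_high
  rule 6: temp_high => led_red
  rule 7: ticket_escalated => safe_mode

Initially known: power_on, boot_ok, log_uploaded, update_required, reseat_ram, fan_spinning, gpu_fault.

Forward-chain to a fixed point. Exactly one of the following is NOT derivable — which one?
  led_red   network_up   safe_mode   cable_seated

Round 1 — rule 4, derive cable_seated.
Round 2 — rule 2, rule 3, derive network_up, no_display.
Round 3 — rule 5, derive temp_high.
Round 4 — rule 6, derive led_red.
Round 5 — rule 1, derive bios_posted.
Derived: cable_seated (round 1), network_up (round 2), led_red (round 4). safe_mode never appears in any round.

safe_mode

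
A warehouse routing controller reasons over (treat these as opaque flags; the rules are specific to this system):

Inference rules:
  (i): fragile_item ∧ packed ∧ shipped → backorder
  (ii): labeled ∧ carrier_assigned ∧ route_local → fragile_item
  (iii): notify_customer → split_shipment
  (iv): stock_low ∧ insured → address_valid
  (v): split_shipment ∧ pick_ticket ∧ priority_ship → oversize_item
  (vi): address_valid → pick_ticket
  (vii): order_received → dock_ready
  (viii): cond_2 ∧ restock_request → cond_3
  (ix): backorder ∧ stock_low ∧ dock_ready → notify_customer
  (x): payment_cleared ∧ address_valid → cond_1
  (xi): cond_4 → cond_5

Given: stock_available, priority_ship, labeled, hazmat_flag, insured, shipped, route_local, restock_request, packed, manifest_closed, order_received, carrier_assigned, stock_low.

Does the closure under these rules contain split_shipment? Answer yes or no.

yes

Round 1: (ii) [labeled ∧ carrier_assigned ∧ route_local → fragile_item]; (iv) [stock_low ∧ insured → address_valid]; (vii) [order_received → dock_ready]. Adds fragile_item, address_valid, dock_ready.
Round 2: (i) [fragile_item ∧ packed ∧ shipped → backorder]; (vi) [address_valid → pick_ticket]. Adds backorder, pick_ticket.
Round 3: (ix) [backorder ∧ stock_low ∧ dock_ready → notify_customer]. Adds notify_customer.
Round 4: (iii) [notify_customer → split_shipment]. Adds split_shipment.
Round 5: (v) [split_shipment ∧ pick_ticket ∧ priority_ship → oversize_item]. Adds oversize_item.
split_shipment appears in round 4, so it is derivable.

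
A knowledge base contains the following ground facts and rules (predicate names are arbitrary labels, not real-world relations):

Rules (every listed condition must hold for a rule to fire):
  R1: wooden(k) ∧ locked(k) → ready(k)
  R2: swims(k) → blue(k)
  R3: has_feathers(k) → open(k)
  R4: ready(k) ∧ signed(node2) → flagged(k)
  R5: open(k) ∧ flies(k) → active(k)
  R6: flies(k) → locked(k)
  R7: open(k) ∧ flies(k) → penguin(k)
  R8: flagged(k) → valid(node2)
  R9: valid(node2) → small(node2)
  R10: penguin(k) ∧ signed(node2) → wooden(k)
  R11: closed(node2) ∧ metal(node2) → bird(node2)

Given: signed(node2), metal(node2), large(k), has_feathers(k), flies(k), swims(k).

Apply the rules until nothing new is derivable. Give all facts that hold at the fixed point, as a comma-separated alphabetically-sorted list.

[1] R2 [swims(k) → blue(k)]; R3 [has_feathers(k) → open(k)]; R6 [flies(k) → locked(k)]. ⇒ new: blue(k), open(k), locked(k).
[2] R5 [open(k) ∧ flies(k) → active(k)]; R7 [open(k) ∧ flies(k) → penguin(k)]. ⇒ new: active(k), penguin(k).
[3] R10 [penguin(k) ∧ signed(node2) → wooden(k)]. ⇒ new: wooden(k).
[4] R1 [wooden(k) ∧ locked(k) → ready(k)]. ⇒ new: ready(k).
[5] R4 [ready(k) ∧ signed(node2) → flagged(k)]. ⇒ new: flagged(k).
[6] R8 [flagged(k) → valid(node2)]. ⇒ new: valid(node2).
[7] R9 [valid(node2) → small(node2)]. ⇒ new: small(node2).

active(k), blue(k), flagged(k), flies(k), has_feathers(k), large(k), locked(k), metal(node2), open(k), penguin(k), ready(k), signed(node2), small(node2), swims(k), valid(node2), wooden(k)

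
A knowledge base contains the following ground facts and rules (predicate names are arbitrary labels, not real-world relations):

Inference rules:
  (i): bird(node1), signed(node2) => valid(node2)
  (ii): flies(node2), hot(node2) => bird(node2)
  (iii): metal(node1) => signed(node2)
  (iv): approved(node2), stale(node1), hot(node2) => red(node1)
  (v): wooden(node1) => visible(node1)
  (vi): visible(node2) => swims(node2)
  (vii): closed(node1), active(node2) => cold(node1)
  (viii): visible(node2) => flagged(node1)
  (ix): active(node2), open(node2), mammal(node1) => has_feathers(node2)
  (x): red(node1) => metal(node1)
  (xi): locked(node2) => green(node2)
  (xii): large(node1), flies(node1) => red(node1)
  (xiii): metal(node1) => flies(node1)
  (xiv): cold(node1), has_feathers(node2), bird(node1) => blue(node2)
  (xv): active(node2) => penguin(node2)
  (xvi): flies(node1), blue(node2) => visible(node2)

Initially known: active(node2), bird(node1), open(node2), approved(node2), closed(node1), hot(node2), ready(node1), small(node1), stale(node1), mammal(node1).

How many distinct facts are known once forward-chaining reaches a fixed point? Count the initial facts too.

Round 1: (iv) [approved(node2), stale(node1), hot(node2) => red(node1)]; (vii) [closed(node1), active(node2) => cold(node1)]; (ix) [active(node2), open(node2), mammal(node1) => has_feathers(node2)]; (xv) [active(node2) => penguin(node2)]. New: red(node1), cold(node1), has_feathers(node2), penguin(node2).
Round 2: (x) [red(node1) => metal(node1)]; (xiv) [cold(node1), has_feathers(node2), bird(node1) => blue(node2)]. New: metal(node1), blue(node2).
Round 3: (iii) [metal(node1) => signed(node2)]; (xiii) [metal(node1) => flies(node1)]. New: signed(node2), flies(node1).
Round 4: (i) [bird(node1), signed(node2) => valid(node2)]; (xvi) [flies(node1), blue(node2) => visible(node2)]. New: valid(node2), visible(node2).
Round 5: (vi) [visible(node2) => swims(node2)]; (viii) [visible(node2) => flagged(node1)]. New: swims(node2), flagged(node1).
Closure: {active(node2), approved(node2), bird(node1), blue(node2), closed(node1), cold(node1), flagged(node1), flies(node1), has_feathers(node2), hot(node2), mammal(node1), metal(node1), open(node2), penguin(node2), ready(node1), red(node1), signed(node2), small(node1), stale(node1), swims(node2), valid(node2), visible(node2)} — 22 facts.

22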